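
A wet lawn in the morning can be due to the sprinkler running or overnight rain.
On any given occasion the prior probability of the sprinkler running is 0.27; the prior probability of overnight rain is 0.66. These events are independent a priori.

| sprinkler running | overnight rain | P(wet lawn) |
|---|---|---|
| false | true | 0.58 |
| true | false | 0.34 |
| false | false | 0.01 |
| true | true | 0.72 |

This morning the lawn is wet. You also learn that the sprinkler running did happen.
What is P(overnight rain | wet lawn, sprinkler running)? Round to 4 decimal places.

For the numerator, keep only overnight rain=true terms: 0.72*0.66 = 0.475200
Normalizer over all consistent configurations: 0.34*0.34 + 0.72*0.66 = 0.590800
P(overnight rain | wet lawn, sprinkler running) = 0.475200/0.590800 ≈ 0.8043

P(overnight rain | wet lawn, sprinkler running) ≈ 0.8043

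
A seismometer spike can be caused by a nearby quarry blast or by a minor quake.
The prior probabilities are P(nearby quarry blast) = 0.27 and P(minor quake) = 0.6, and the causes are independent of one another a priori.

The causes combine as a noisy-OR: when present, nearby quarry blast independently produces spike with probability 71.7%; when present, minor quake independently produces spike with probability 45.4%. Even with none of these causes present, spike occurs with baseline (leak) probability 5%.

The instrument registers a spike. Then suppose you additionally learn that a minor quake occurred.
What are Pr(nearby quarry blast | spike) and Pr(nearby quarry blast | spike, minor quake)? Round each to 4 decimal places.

Pr(nearby quarry blast | spike) ≈ 0.4907; Pr(nearby quarry blast | spike, minor quake) ≈ 0.3960

Under noisy-OR, P(spike | causes) = 1 − (1−0.05)·∏(1−qᵢ) over the active causes.
For the numerator, keep only nearby quarry blast=true terms: 0.078964 + 0.138220 = 0.217184
The normalizing constant is 0.05*0.73*0.4 + 0.4813*0.73*0.6 + 0.73115*0.27*0.4 + 0.853208*0.27*0.6 = 0.442593
P(nearby quarry blast | spike) = 0.217184/0.442593 ≈ 0.4907

Now condition on the additional information:
P(spike | minor quake) = 0.4813·0.73 + 0.853208·0.27 = 0.351349 + 0.230366 = 0.581715
Restricting to configurations with nearby quarry blast present: 0.853208·0.27 = 0.230366.
Hence the posterior is 0.230366/0.581715 ≈ 0.3960.
This is intercausal reasoning (explaining away): once minor quake accounts for the spike, nearby quarry blast becomes less likely.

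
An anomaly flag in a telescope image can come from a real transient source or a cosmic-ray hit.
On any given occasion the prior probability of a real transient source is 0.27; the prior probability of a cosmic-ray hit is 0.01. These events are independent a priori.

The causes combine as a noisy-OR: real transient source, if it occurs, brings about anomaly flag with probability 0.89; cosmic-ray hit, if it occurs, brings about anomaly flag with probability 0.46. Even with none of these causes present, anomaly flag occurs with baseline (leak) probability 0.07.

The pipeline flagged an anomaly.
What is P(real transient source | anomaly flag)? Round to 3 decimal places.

P(real transient source | anomaly flag) ≈ 0.817

Under noisy-OR, P(anomaly flag | causes) = 1 − (1−0.07)·∏(1−qᵢ) over the active causes.
P(anomaly flag) = 0.07*0.73*0.99 + 0.4978*0.73*0.01 + 0.8977*0.27*0.99 + 0.944758*0.27*0.01 = 0.050589 + 0.003634 + 0.239955 + 0.002551 = 0.296729
Restricting to configurations with real transient source present: 0.239955 + 0.002551 = 0.242506.
So P(real transient source | anomaly flag) = 0.242506/0.296729 ≈ 0.817.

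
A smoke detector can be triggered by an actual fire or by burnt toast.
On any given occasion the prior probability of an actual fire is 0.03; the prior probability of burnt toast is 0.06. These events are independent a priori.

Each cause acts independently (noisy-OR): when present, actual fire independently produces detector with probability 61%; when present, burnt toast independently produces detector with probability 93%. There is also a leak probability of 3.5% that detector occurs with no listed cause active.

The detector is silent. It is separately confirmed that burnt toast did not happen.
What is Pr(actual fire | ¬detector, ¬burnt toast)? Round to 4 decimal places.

Under noisy-OR, P(detector | causes) = 1 − (1−0.035)·∏(1−qᵢ) over the active causes.
For the numerator, keep only actual fire=true terms: 0.37635·0.03 = 0.011291
Normalizer over all consistent configurations: 0.965·0.97 + 0.37635·0.03 = 0.947341
Posterior = 0.011291 / 0.947341 ≈ 0.0119

Pr(actual fire | ¬detector, ¬burnt toast) ≈ 0.0119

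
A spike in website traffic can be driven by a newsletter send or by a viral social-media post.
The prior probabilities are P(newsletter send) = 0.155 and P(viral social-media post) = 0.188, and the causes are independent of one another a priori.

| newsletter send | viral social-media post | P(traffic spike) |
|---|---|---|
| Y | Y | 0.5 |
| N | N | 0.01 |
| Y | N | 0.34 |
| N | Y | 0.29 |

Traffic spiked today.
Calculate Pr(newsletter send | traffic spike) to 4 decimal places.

Pr(newsletter send | traffic spike) ≈ 0.5201

P(traffic spike) = 0.01·0.845·0.812 + 0.29·0.845·0.188 + 0.34·0.155·0.812 + 0.5·0.155·0.188 = 0.006861 + 0.046069 + 0.042792 + 0.014570 = 0.110292
Restricting to configurations with newsletter send present: 0.042792 + 0.014570 = 0.057362.
Hence the posterior is 0.057362/0.110292 ≈ 0.5201.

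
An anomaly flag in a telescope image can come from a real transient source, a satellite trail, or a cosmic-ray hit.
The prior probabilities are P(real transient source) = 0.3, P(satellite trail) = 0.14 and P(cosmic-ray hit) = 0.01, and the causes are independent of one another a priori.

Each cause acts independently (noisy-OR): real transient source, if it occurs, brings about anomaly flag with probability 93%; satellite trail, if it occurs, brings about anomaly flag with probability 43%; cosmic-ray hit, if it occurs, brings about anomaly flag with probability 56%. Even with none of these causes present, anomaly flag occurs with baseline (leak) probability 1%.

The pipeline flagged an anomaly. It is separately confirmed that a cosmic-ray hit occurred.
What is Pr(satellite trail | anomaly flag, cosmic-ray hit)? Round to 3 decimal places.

Pr(satellite trail | anomaly flag, cosmic-ray hit) ≈ 0.163

Under noisy-OR, P(anomaly flag | causes) = 1 − (1−0.01)·∏(1−qᵢ) over the active causes.
By total probability over the 4 (real transient source, satellite trail) configurations:
  P(anomaly flag | cosmic-ray hit) = 0.5644·0.7·0.86 + 0.751708·0.7·0.14 + 0.969508·0.3·0.86 + 0.98262·0.3·0.14
        = 0.339769 + 0.073667 + 0.250133 + 0.041270 = 0.704839
The terms with satellite trail present sum to 0.114937, so
  P(satellite trail | anomaly flag, cosmic-ray hit) = 0.114937 / 0.704839 ≈ 0.163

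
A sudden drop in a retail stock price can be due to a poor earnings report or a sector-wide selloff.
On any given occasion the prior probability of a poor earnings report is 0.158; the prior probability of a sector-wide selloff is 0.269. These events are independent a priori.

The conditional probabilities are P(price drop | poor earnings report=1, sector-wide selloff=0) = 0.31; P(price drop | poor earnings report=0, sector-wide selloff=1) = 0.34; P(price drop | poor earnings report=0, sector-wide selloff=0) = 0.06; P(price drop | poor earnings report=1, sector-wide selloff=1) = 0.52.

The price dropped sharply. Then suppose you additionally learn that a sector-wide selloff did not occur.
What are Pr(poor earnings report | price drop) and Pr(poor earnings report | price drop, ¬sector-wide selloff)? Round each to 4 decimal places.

Numerator (weight on configurations with poor earnings report): 0.035804 + 0.022101 = 0.057905
Denominator P(price drop): 0.06*0.842*0.731 + 0.34*0.842*0.269 + 0.31*0.158*0.731 + 0.52*0.158*0.269 = 0.171844
P(poor earnings report | price drop) = 0.057905/0.171844 ≈ 0.3370

Now also conditioning on sector-wide selloff≠true:
Numerator (weight on configurations with poor earnings report): 0.31·0.158 = 0.048980
Denominator P(price drop | ¬sector-wide selloff): 0.06·0.842 + 0.31·0.158 = 0.099500
Posterior = 0.048980 / 0.099500 ≈ 0.4923
With sector-wide selloff excluded, poor earnings report must carry more of the explanatory weight for the price drop.

Pr(poor earnings report | price drop) ≈ 0.3370; Pr(poor earnings report | price drop, ¬sector-wide selloff) ≈ 0.4923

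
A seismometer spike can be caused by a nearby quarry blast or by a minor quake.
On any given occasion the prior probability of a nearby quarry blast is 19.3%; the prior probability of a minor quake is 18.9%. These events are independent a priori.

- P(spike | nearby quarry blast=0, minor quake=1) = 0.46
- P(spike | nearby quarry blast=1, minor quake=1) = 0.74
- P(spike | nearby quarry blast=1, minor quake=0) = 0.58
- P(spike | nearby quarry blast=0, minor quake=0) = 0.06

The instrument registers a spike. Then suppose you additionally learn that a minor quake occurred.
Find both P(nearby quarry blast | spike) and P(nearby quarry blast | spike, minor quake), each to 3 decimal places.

P(nearby quarry blast | spike) ≈ 0.518; P(nearby quarry blast | spike, minor quake) ≈ 0.278

Numerator (weight on configurations with nearby quarry blast): 0.090783 + 0.026993 = 0.117776
Denominator P(spike): 0.06·0.807·0.811 + 0.46·0.807·0.189 + 0.58·0.193·0.811 + 0.74·0.193·0.189 = 0.227206
P(nearby quarry blast | spike) = 0.117776/0.227206 ≈ 0.518

With the extra evidence:
P(spike | minor quake) = 0.46*0.807 + 0.74*0.193 = 0.371220 + 0.142820 = 0.514040
The nearby quarry blast-present share is 0.74*0.193 = 0.142820.
P(nearby quarry blast | spike, minor quake) = 0.142820 / 0.514040 ≈ 0.278
— minor quake explains away the evidence for nearby quarry blast.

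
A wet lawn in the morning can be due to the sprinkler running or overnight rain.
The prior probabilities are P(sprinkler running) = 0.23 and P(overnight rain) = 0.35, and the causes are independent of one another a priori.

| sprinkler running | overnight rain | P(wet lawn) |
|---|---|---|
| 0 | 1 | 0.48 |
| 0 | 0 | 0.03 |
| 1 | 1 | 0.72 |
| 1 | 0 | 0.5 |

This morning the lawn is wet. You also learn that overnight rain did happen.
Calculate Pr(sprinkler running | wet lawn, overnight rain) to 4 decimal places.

P(wet lawn | overnight rain) = 0.48·0.77 + 0.72·0.23 = 0.369600 + 0.165600 = 0.535200
The sprinkler running-present share is 0.72·0.23 = 0.165600.
So P(sprinkler running | wet lawn, overnight rain) = 0.165600/0.535200 ≈ 0.3094.

Pr(sprinkler running | wet lawn, overnight rain) ≈ 0.3094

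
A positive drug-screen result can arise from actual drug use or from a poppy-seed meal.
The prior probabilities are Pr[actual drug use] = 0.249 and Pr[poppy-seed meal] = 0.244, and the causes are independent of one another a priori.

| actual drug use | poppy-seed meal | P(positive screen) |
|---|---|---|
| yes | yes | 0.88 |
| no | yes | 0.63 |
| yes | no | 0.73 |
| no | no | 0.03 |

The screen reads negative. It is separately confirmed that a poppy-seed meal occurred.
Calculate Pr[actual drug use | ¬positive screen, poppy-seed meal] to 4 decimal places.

P(¬positive screen | poppy-seed meal) = 0.37*0.751 + 0.12*0.249 = 0.277870 + 0.029880 = 0.307750
Of this, 0.029880 comes from 0.12*0.249 (the actual drug use=true cases).
So P(actual drug use | ¬positive screen, poppy-seed meal) = 0.029880/0.307750 ≈ 0.0971.

Pr[actual drug use | ¬positive screen, poppy-seed meal] ≈ 0.0971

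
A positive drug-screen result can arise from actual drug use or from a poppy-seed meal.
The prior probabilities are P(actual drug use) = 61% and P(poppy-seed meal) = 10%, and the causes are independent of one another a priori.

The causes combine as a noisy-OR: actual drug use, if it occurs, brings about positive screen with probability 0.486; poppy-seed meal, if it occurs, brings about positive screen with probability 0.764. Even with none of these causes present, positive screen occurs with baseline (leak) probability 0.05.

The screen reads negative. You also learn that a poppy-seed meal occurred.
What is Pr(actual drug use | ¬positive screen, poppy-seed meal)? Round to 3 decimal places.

Pr(actual drug use | ¬positive screen, poppy-seed meal) ≈ 0.446

Under noisy-OR, P(positive screen | causes) = 1 − (1−0.05)·∏(1−qᵢ) over the active causes.
Numerator (weight on configurations with actual drug use): 0.115239×0.61 = 0.070296
Denominator P(¬positive screen | poppy-seed meal): 0.2242×0.39 + 0.115239×0.61 = 0.157734
Posterior = 0.070296 / 0.157734 ≈ 0.446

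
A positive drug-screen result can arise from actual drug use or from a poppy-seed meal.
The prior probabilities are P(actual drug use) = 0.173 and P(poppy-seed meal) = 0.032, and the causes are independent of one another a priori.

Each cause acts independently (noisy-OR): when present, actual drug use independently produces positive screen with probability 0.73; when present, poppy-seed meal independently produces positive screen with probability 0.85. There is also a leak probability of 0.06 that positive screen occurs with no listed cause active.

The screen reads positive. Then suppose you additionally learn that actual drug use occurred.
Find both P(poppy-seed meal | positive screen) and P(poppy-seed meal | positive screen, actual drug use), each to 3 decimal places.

Under noisy-OR, P(positive screen | causes) = 1 − (1−0.06)·∏(1−qᵢ) over the active causes.
Weight on poppy-seed meal=true, given the evidence: 0.022733 + 0.005325 = 0.028058
Normalizer over all consistent configurations: 0.06·0.827·0.968 + 0.859·0.827·0.032 + 0.7462·0.173·0.968 + 0.96193·0.173·0.032 = 0.201052
P(poppy-seed meal | positive screen) = 0.028058/0.201052 ≈ 0.140

Now condition on the additional information:
P(positive screen | actual drug use) = 0.7462×0.968 + 0.96193×0.032 = 0.722322 + 0.030782 = 0.753104
Of this, 0.030782 comes from 0.96193×0.032 (the poppy-seed meal=true cases).
P(poppy-seed meal | positive screen, actual drug use) = 0.030782 / 0.753104 ≈ 0.041

P(poppy-seed meal | positive screen) ≈ 0.140; P(poppy-seed meal | positive screen, actual drug use) ≈ 0.041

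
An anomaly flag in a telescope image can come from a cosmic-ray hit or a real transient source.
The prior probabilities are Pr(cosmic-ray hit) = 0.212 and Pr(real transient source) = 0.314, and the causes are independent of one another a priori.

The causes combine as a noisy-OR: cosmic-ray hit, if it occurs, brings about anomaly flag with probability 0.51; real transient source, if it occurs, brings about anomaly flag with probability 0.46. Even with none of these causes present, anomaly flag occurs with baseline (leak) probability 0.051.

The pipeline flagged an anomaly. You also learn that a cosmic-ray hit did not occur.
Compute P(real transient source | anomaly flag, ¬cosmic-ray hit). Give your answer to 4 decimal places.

P(real transient source | anomaly flag, ¬cosmic-ray hit) ≈ 0.8140

Under noisy-OR, P(anomaly flag | causes) = 1 − (1−0.051)·∏(1−qᵢ) over the active causes.
By total probability over both values of real transient source:
  P(anomaly flag | ¬cosmic-ray hit) = 0.051*0.686 + 0.48754*0.314
        = 0.034986 + 0.153088 = 0.188074
Configurations with real transient source contribute 0.153088, so
  P(real transient source | anomaly flag, ¬cosmic-ray hit) = 0.153088 / 0.188074 ≈ 0.8140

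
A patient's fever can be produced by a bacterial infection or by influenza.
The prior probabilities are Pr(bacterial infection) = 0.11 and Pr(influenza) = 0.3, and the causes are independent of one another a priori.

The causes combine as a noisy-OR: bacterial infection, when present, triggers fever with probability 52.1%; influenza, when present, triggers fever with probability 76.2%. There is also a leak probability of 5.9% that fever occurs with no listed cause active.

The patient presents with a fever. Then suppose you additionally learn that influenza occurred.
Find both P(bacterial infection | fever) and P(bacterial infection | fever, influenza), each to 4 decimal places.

P(bacterial infection | fever) ≈ 0.2273; P(bacterial infection | fever, influenza) ≈ 0.1245

Under noisy-OR, P(fever | causes) = 1 − (1−0.059)·∏(1−qᵢ) over the active causes.
P(fever) = 0.059*0.89*0.7 + 0.776042*0.89*0.3 + 0.549261*0.11*0.7 + 0.892724*0.11*0.3 = 0.036757 + 0.207203 + 0.042293 + 0.029460 = 0.315713
Restricting to configurations with bacterial infection present: 0.042293 + 0.029460 = 0.071753.
So P(bacterial infection | fever) = 0.071753/0.315713 ≈ 0.2273.

Now also conditioning on influenza=true:
Weight on bacterial infection=true, given the evidence: 0.892724×0.11 = 0.098200
The normalizing constant is 0.776042×0.89 + 0.892724×0.11 = 0.788877
P(bacterial infection | fever, influenza) = 0.098200/0.788877 ≈ 0.1245
The drop from 0.2273 to 0.1245 is the explaining-away (discounting) effect.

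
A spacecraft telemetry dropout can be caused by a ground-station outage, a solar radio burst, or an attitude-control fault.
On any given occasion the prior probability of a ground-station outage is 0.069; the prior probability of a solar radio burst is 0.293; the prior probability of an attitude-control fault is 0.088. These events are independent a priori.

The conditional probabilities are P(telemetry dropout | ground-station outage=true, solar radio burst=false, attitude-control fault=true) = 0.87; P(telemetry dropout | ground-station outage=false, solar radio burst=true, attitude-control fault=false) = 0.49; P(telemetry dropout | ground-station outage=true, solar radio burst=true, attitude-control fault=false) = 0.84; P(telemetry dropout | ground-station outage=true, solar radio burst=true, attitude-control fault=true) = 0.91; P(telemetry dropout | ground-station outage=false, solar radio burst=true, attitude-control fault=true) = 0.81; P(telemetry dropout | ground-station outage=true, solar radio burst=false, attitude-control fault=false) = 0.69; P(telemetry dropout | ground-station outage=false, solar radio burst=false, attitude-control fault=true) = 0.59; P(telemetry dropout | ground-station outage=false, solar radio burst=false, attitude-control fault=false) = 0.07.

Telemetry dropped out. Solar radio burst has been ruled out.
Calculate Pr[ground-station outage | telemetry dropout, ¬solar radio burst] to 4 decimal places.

P(telemetry dropout | ¬solar radio burst) = 0.07*0.931*0.912 + 0.59*0.931*0.088 + 0.69*0.069*0.912 + 0.87*0.069*0.088 = 0.059435 + 0.048338 + 0.043420 + 0.005283 = 0.156476
Of this, 0.048703 comes from 0.043420 + 0.005283 (the ground-station outage=true cases).
So P(ground-station outage | telemetry dropout, ¬solar radio burst) = 0.048703/0.156476 ≈ 0.3112.

Pr[ground-station outage | telemetry dropout, ¬solar radio burst] ≈ 0.3112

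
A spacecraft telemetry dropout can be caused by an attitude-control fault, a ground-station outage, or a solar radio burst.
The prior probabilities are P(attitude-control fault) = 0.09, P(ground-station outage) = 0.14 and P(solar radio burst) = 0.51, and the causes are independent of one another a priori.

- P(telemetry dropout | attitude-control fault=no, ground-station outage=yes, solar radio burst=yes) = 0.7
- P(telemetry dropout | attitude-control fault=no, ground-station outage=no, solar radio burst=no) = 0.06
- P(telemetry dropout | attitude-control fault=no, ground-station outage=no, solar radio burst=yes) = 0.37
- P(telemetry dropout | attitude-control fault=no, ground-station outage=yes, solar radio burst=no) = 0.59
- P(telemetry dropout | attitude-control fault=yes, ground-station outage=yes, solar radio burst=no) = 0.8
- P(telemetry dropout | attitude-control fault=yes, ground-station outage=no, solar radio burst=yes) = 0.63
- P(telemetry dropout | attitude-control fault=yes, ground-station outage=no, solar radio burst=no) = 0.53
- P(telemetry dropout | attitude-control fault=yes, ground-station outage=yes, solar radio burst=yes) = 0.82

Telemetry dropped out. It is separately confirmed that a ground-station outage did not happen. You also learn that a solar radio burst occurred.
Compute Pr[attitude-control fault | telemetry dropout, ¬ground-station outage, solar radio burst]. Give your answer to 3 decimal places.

By total probability over both values of attitude-control fault:
  P(telemetry dropout | ¬ground-station outage, solar radio burst) = 0.37·0.91 + 0.63·0.09
        = 0.336700 + 0.056700 = 0.393400
The terms with attitude-control fault present sum to 0.056700, so
  P(attitude-control fault | telemetry dropout, ¬ground-station outage, solar radio burst) = 0.056700 / 0.393400 ≈ 0.144

Pr[attitude-control fault | telemetry dropout, ¬ground-station outage, solar radio burst] ≈ 0.144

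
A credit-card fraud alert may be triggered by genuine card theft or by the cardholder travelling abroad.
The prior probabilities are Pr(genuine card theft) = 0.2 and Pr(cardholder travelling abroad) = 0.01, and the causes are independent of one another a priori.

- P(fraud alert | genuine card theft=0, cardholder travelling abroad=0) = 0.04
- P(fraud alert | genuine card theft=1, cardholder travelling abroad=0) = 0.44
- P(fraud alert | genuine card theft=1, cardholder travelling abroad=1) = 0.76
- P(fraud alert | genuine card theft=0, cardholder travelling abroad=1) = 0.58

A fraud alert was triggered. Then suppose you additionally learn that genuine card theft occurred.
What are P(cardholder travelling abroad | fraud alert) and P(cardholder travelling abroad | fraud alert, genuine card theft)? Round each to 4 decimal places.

P(fraud alert) = 0.04·0.8·0.99 + 0.58·0.8·0.01 + 0.44·0.2·0.99 + 0.76·0.2·0.01 = 0.031680 + 0.004640 + 0.087120 + 0.001520 = 0.124960
Restricting to configurations with cardholder travelling abroad present: 0.004640 + 0.001520 = 0.006160.
P(cardholder travelling abroad | fraud alert) = 0.006160 / 0.124960 ≈ 0.0493

Now condition on the additional information:
Numerator (weight on configurations with cardholder travelling abroad): 0.76*0.01 = 0.007600
Denominator P(fraud alert | genuine card theft): 0.44*0.99 + 0.76*0.01 = 0.443200
Posterior = 0.007600 / 0.443200 ≈ 0.0171
Conditioning on genuine card theft lowers the posterior on cardholder travelling abroad: the classic explaining-away effect in a common-effect structure.

P(cardholder travelling abroad | fraud alert) ≈ 0.0493; P(cardholder travelling abroad | fraud alert, genuine card theft) ≈ 0.0171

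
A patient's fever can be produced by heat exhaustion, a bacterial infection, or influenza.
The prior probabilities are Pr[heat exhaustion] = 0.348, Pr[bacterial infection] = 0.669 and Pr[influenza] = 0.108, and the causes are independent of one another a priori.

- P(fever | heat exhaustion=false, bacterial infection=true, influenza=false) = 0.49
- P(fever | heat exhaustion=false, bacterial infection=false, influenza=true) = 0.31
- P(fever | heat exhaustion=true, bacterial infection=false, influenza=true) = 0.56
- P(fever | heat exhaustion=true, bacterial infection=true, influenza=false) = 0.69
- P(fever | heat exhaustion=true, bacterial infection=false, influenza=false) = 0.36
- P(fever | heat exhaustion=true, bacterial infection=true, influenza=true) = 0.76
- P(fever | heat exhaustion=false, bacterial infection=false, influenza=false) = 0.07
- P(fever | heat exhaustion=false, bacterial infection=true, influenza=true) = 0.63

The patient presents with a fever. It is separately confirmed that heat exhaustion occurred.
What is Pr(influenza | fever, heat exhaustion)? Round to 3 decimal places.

P(fever | heat exhaustion) = 0.36·0.331·0.892 + 0.56·0.331·0.108 + 0.69·0.669·0.892 + 0.76·0.669·0.108 = 0.106291 + 0.020019 + 0.411756 + 0.054912 = 0.592978
The influenza-present share is 0.020019 + 0.054912 = 0.074931.
So P(influenza | fever, heat exhaustion) = 0.074931/0.592978 ≈ 0.126.

Pr(influenza | fever, heat exhaustion) ≈ 0.126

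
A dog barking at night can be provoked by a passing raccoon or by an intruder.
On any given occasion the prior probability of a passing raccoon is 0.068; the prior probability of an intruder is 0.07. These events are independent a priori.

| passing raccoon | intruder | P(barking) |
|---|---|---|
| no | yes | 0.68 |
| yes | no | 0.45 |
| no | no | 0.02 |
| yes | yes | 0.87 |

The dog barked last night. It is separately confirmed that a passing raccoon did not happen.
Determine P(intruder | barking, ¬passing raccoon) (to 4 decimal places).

P(intruder | barking, ¬passing raccoon) ≈ 0.7190

Numerator (weight on configurations with intruder): 0.68×0.07 = 0.047600
Normalizer over all consistent configurations: 0.02×0.93 + 0.68×0.07 = 0.066200
P(intruder | barking, ¬passing raccoon) = 0.047600/0.066200 ≈ 0.7190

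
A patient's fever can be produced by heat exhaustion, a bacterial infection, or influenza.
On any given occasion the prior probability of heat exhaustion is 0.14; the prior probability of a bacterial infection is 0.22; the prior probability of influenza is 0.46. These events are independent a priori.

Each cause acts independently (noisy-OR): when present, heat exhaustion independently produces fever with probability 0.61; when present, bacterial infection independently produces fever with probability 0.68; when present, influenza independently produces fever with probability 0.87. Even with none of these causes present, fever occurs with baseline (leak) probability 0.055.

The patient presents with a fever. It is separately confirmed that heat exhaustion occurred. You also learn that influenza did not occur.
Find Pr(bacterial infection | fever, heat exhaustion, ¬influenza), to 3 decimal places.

Pr(bacterial infection | fever, heat exhaustion, ¬influenza) ≈ 0.283

Under noisy-OR, P(fever | causes) = 1 − (1−0.055)·∏(1−qᵢ) over the active causes.
Numerator (weight on configurations with bacterial infection): 0.882064·0.22 = 0.194054
The normalizing constant is 0.63145·0.78 + 0.882064·0.22 = 0.686585
Posterior = 0.194054 / 0.686585 ≈ 0.283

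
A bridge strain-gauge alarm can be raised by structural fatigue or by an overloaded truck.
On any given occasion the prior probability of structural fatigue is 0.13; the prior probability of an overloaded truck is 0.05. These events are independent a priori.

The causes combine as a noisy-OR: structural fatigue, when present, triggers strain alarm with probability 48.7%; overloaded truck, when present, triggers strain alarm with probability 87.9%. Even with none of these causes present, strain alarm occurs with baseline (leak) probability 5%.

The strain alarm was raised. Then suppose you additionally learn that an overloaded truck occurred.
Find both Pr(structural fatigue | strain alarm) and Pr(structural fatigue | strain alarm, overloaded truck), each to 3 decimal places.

Pr(structural fatigue | strain alarm) ≈ 0.465; Pr(structural fatigue | strain alarm, overloaded truck) ≈ 0.137

Under noisy-OR, P(strain alarm | causes) = 1 − (1−0.05)·∏(1−qᵢ) over the active causes.
Sum P(strain alarm|·) weighted by the priors over the 4 (structural fatigue, overloaded truck) configurations:
  P(strain alarm) = 0.05×0.87×0.95 + 0.88505×0.87×0.05 + 0.51265×0.13×0.95 + 0.941031×0.13×0.05
        = 0.041325 + 0.038500 + 0.063312 + 0.006117 = 0.149254
Keeping only the structural fatigue-present terms gives 0.069429, so
  P(structural fatigue | strain alarm) = 0.069429 / 0.149254 ≈ 0.465

With the extra evidence:
Numerator (weight on configurations with structural fatigue): 0.941031·0.13 = 0.122334
The normalizing constant is 0.88505·0.87 + 0.941031·0.13 = 0.892327
P(structural fatigue | strain alarm, overloaded truck) = 0.122334/0.892327 ≈ 0.137
— overloaded truck explains away the evidence for structural fatigue.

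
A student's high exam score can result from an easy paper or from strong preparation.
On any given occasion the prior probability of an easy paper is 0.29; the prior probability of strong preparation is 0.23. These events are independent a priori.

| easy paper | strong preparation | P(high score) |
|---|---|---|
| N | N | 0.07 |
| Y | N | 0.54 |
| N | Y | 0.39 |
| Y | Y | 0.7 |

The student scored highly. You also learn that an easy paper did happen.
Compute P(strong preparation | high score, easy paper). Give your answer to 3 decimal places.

Enumerate both values of strong preparation and weight by the priors:
  P(high score | easy paper) = 0.54·0.77 + 0.7·0.23
        = 0.415800 + 0.161000 = 0.576800
Keeping only the strong preparation-present terms gives 0.161000, so
  P(strong preparation | high score, easy paper) = 0.161000 / 0.576800 ≈ 0.279

P(strong preparation | high score, easy paper) ≈ 0.279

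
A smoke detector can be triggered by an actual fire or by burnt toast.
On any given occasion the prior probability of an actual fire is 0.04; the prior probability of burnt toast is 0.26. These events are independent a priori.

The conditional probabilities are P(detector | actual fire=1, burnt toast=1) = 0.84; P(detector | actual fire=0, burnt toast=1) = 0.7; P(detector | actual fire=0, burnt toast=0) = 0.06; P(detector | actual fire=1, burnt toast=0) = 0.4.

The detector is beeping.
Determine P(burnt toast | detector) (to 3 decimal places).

P(detector) = 0.06*0.96*0.74 + 0.7*0.96*0.26 + 0.4*0.04*0.74 + 0.84*0.04*0.26 = 0.042624 + 0.174720 + 0.011840 + 0.008736 = 0.237920
Of this, 0.183456 comes from 0.174720 + 0.008736 (the burnt toast=true cases).
Hence the posterior is 0.183456/0.237920 ≈ 0.771.

P(burnt toast | detector) ≈ 0.771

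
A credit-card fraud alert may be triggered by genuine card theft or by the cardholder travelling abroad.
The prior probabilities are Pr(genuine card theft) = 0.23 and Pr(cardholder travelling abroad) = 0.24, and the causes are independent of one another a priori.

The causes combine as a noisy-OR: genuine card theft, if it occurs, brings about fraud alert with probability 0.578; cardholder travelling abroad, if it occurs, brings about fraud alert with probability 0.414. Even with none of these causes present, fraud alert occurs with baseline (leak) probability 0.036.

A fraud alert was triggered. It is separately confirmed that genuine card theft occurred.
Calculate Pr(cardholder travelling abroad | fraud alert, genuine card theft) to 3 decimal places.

Pr(cardholder travelling abroad | fraud alert, genuine card theft) ≈ 0.288

Under noisy-OR, P(fraud alert | causes) = 1 − (1−0.036)·∏(1−qᵢ) over the active causes.
P(fraud alert | genuine card theft) = 0.593192*0.76 + 0.761611*0.24 = 0.450826 + 0.182787 = 0.633613
The cardholder travelling abroad-present share is 0.761611*0.24 = 0.182787.
P(cardholder travelling abroad | fraud alert, genuine card theft) = 0.182787 / 0.633613 ≈ 0.288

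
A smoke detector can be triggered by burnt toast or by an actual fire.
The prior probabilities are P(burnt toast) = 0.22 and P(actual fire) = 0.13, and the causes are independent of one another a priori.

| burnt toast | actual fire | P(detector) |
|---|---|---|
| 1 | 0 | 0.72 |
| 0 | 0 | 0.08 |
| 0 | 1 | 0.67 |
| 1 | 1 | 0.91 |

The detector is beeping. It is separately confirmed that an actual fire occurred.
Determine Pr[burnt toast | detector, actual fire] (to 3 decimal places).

Pr[burnt toast | detector, actual fire] ≈ 0.277

Sum P(detector|·) weighted by the priors over both values of burnt toast:
  P(detector | actual fire) = 0.67*0.78 + 0.91*0.22
        = 0.522600 + 0.200200 = 0.722800
Keeping only the burnt toast-present terms gives 0.200200, so
  P(burnt toast | detector, actual fire) = 0.200200 / 0.722800 ≈ 0.277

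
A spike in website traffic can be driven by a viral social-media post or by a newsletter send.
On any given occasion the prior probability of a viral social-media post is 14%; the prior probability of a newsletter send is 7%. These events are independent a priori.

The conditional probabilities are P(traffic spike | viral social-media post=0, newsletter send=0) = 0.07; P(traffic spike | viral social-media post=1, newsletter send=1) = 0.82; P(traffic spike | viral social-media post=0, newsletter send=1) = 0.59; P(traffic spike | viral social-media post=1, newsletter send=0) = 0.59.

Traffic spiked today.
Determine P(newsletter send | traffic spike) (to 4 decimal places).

Sum P(traffic spike|·) weighted by the priors over the 4 (viral social-media post, newsletter send) configurations:
  P(traffic spike) = 0.07*0.86*0.93 + 0.59*0.86*0.07 + 0.59*0.14*0.93 + 0.82*0.14*0.07
        = 0.055986 + 0.035518 + 0.076818 + 0.008036 = 0.176358
Configurations with newsletter send contribute 0.043554, so
  P(newsletter send | traffic spike) = 0.043554 / 0.176358 ≈ 0.2470

P(newsletter send | traffic spike) ≈ 0.2470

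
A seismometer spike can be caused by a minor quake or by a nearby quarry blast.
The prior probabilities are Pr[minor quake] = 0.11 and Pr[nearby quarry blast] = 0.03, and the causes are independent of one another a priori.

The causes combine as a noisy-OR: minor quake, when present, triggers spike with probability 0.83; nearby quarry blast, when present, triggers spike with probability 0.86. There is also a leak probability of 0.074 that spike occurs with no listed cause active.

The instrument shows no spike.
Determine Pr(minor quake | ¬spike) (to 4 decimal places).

Under noisy-OR, P(spike | causes) = 1 − (1−0.074)·∏(1−qᵢ) over the active causes.
P(¬spike) = 0.926×0.89×0.97 + 0.12964×0.89×0.03 + 0.15742×0.11×0.97 + 0.022039×0.11×0.03 = 0.799416 + 0.003461 + 0.016797 + 0.000073 = 0.819747
The minor quake-present share is 0.016797 + 0.000073 = 0.016870.
So P(minor quake | ¬spike) = 0.016870/0.819747 ≈ 0.0206.

Pr(minor quake | ¬spike) ≈ 0.0206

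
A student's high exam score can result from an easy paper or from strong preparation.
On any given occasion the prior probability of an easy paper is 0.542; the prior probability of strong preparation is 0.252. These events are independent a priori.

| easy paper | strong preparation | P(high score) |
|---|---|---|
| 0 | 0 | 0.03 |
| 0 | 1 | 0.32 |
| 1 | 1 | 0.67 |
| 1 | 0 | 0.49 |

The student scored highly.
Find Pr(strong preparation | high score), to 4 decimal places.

Pr(strong preparation | high score) ≈ 0.3807

Enumerate the 4 (easy paper, strong preparation) configurations and weight by the priors:
  P(high score) = 0.03·0.458·0.748 + 0.32·0.458·0.252 + 0.49·0.542·0.748 + 0.67·0.542·0.252
        = 0.010278 + 0.036933 + 0.198654 + 0.091511 = 0.337376
Keeping only the strong preparation-present terms gives 0.128444, so
  P(strong preparation | high score) = 0.128444 / 0.337376 ≈ 0.3807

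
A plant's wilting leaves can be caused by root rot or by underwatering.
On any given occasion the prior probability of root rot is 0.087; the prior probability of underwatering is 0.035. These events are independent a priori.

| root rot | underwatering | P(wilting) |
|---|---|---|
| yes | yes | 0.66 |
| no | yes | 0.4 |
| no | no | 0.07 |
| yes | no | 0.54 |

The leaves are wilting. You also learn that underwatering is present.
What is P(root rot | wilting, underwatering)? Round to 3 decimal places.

P(wilting | underwatering) = 0.4·0.913 + 0.66·0.087 = 0.365200 + 0.057420 = 0.422620
Restricting to configurations with root rot present: 0.66·0.087 = 0.057420.
P(root rot | wilting, underwatering) = 0.057420 / 0.422620 ≈ 0.136

P(root rot | wilting, underwatering) ≈ 0.136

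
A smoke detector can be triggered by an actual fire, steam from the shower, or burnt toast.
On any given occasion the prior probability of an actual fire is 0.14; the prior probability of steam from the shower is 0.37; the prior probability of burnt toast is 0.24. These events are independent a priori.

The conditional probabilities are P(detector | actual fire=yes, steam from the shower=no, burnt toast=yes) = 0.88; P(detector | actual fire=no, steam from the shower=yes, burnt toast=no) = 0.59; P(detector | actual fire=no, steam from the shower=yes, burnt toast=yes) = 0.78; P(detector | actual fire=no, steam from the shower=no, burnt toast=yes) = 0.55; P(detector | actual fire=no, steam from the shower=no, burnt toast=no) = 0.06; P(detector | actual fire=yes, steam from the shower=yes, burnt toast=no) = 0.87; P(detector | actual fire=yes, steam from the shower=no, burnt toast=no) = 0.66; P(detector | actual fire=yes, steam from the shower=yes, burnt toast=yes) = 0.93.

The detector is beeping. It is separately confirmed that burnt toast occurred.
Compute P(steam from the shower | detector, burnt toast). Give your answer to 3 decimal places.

P(detector | burnt toast) = 0.55*0.86*0.63 + 0.78*0.86*0.37 + 0.88*0.14*0.63 + 0.93*0.14*0.37 = 0.297990 + 0.248196 + 0.077616 + 0.048174 = 0.671976
The steam from the shower-present share is 0.248196 + 0.048174 = 0.296370.
P(steam from the shower | detector, burnt toast) = 0.296370 / 0.671976 ≈ 0.441

P(steam from the shower | detector, burnt toast) ≈ 0.441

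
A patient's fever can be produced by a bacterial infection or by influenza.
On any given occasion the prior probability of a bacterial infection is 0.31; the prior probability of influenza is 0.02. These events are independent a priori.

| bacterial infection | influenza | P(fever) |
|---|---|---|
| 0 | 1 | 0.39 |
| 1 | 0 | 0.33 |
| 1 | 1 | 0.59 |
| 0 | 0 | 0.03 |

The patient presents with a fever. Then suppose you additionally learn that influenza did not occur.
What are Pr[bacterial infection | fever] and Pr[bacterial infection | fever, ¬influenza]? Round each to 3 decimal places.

Pr[bacterial infection | fever] ≈ 0.802; Pr[bacterial infection | fever, ¬influenza] ≈ 0.832

Sum P(fever|·) weighted by the priors over the 4 (bacterial infection, influenza) configurations:
  P(fever) = 0.03·0.69·0.98 + 0.39·0.69·0.02 + 0.33·0.31·0.98 + 0.59·0.31·0.02
        = 0.020286 + 0.005382 + 0.100254 + 0.003658 = 0.129580
Configurations with bacterial infection contribute 0.103912, so
  P(bacterial infection | fever) = 0.103912 / 0.129580 ≈ 0.802

Now condition on the additional information:
For the numerator, keep only bacterial infection=true terms: 0.33·0.31 = 0.102300
The normalizing constant is 0.03·0.69 + 0.33·0.31 = 0.123000
P(bacterial infection | fever, ¬influenza) = 0.102300/0.123000 ≈ 0.832
Ruling out influenza raises the posterior on bacterial infection — the flip side of explaining away.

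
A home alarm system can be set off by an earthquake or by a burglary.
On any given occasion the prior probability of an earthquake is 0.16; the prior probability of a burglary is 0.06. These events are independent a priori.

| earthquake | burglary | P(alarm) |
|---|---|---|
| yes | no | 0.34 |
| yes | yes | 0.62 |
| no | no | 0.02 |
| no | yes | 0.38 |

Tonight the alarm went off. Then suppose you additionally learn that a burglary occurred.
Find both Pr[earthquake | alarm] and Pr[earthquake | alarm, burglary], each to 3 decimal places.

P(alarm) = 0.02*0.84*0.94 + 0.38*0.84*0.06 + 0.34*0.16*0.94 + 0.62*0.16*0.06 = 0.015792 + 0.019152 + 0.051136 + 0.005952 = 0.092032
Of this, 0.057088 comes from 0.051136 + 0.005952 (the earthquake=true cases).
Hence the posterior is 0.057088/0.092032 ≈ 0.620.

Now also conditioning on burglary=true:
By total probability over both values of earthquake:
  P(alarm | burglary) = 0.38·0.84 + 0.62·0.16
        = 0.319200 + 0.099200 = 0.418400
The terms with earthquake present sum to 0.099200, so
  P(earthquake | alarm, burglary) = 0.099200 / 0.418400 ≈ 0.237

Pr[earthquake | alarm] ≈ 0.620; Pr[earthquake | alarm, burglary] ≈ 0.237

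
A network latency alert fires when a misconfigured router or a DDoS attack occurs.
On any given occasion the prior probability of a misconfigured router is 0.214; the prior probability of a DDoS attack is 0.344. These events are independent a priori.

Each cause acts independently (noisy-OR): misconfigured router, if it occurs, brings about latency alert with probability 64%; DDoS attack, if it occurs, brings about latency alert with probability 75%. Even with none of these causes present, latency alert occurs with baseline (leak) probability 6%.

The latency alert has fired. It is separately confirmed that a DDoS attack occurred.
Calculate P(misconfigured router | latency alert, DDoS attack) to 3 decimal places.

Under noisy-OR, P(latency alert | causes) = 1 − (1−0.06)·∏(1−qᵢ) over the active causes.
For the numerator, keep only misconfigured router=true terms: 0.9154×0.214 = 0.195896
Normalizer over all consistent configurations: 0.765×0.786 + 0.9154×0.214 = 0.797186
Posterior = 0.195896 / 0.797186 ≈ 0.246

P(misconfigured router | latency alert, DDoS attack) ≈ 0.246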